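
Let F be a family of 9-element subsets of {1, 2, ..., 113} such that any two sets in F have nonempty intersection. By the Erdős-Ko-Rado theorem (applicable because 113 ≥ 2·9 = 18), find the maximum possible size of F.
max |F| = C(112, 8) = 475491062970

The Erdős-Ko-Rado theorem states: for n ≥ 2k, an intersecting family of k-subsets of an n-element set has size at most C(n − 1, k − 1), with equality for 'star' families {A ⊆ [n] : |A| = k, i ∈ A} (fix an element i). For n = 113, k = 9: C(112, 8) = 475491062970.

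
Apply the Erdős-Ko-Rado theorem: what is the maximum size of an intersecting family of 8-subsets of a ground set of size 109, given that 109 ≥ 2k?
max |F| = C(108, 7) = 27883218168

The Erdős-Ko-Rado theorem states: for n ≥ 2k, an intersecting family of k-subsets of an n-element set has size at most C(n − 1, k − 1), with equality for 'star' families {A ⊆ [n] : |A| = k, i ∈ A} (fix an element i). For n = 109, k = 8: C(108, 7) = 27883218168.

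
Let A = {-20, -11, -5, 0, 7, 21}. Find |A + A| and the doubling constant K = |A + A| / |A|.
K = |A + A| / |A| = 21/6 = 7/2

Enumerate A + A = {a + b : a, b ∈ A}. With |A| = 6, there are |A|^2 = 36 ordered sum pairs; collecting distinct values, A + A = {-40, -31, -25, -22, -20, -16, -13, -11, -10, -5, -4, 0, 1, 2, 7, 10, 14, 16, 21, 28, 42}, so |A + A| = 21. Thus K = 21/6 = 7/2. For comparison, the minimum possible |A + A| over all 6-element sets is 2·6 − 1 = 11 (so min K = 11/6), attained only by arithmetic progressions.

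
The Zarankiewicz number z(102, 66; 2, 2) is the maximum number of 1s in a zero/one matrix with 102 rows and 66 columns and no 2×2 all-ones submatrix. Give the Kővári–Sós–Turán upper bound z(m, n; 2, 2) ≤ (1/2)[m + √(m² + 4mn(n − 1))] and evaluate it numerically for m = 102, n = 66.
z(102, 66; 2, 2) ≤ (1/2)[102 + √(102² + 4·102·66·65)] = (1/2)[102 + √1760724] = 714.4614

Kővári–Sós–Turán: let r_1, ..., r_102 be the row sums and z = Σ r_i the total number of 1s. Each pair of columns can share at most one row with both entries 1 (else a 2×2 all-ones block appears), so Σ_i C(r_i, 2) ≤ C(66, 2) = 2145. By convexity Σ_i C(r_i, 2) ≥ 102·C(z/102, 2) = z(z − 102)/(2·102), giving z² − 102z − 102·66·65 ≤ 0 and hence z ≤ (1/2)[102 + √(10404 + 4·437580)] = (1/2)[102 + √1760724] ≈ (1/2)(102 + 1326.9228) = 714.4614.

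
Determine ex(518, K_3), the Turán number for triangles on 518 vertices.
ex(518, K_3) = ⌊518^2/4⌋ = 67081

Mantel (1907): a triangle-free graph on n vertices has at most ⌊n^2/4⌋ edges, with equality for the complete bipartite graph K_{⌊n/2⌋, ⌈n/2⌉}. For n = 518: ⌊518^2/4⌋ = ⌊268324/4⌋ = 67081. The extremal graph is K_{259, 259}, which has 259·259 = 67081 edges.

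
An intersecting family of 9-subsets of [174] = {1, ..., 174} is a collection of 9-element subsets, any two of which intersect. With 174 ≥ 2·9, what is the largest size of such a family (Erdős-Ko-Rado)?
max |F| = C(173, 8) = 16885720793019

The Erdős-Ko-Rado theorem states: for n ≥ 2k, an intersecting family of k-subsets of an n-element set has size at most C(n − 1, k − 1), with equality for 'star' families {A ⊆ [n] : |A| = k, i ∈ A} (fix an element i). For n = 174, k = 9: C(173, 8) = 16885720793019.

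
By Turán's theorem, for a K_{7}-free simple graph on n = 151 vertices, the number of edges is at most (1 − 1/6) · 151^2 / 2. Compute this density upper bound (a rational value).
Turán density bound = (5/6) · 151^2/2 = 114005/12 ≈ 9500.4167

Turán's theorem: ex(n, K_{r+1}) is achieved by the complete r-partite Turán graph T(n, r) with parts as balanced as possible, and is at most (1 − 1/r) · n^2/2. For r = 6, n = 151: the density bound is (5/6) · 22801/2 = 114005/12 ≈ 9500.4167. The integer-valued extremum is e(T(151, 6)) = 9500, which is strictly less than the density bound 114005/12 since 6 ∤ 151 (the parts of T(151, 6) cannot all be equal).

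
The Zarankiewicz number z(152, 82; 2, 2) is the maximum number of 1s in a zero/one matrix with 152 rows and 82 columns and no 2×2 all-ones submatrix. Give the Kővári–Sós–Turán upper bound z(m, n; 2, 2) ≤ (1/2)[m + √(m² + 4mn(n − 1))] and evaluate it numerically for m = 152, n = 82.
z(152, 82; 2, 2) ≤ (1/2)[152 + √(152² + 4·152·82·81)] = (1/2)[152 + √4061440] = 1083.6507

Kővári–Sós–Turán: let r_1, ..., r_152 be the row sums and z = Σ r_i the total number of 1s. Each pair of columns can share at most one row with both entries 1 (else a 2×2 all-ones block appears), so Σ_i C(r_i, 2) ≤ C(82, 2) = 3321. By convexity Σ_i C(r_i, 2) ≥ 152·C(z/152, 2) = z(z − 152)/(2·152), giving z² − 152z − 152·82·81 ≤ 0 and hence z ≤ (1/2)[152 + √(23104 + 4·1009584)] = (1/2)[152 + √4061440] ≈ (1/2)(152 + 2015.3015) = 1083.6507.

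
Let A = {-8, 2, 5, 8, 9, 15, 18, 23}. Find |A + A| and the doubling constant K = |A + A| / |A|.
K = |A + A| / |A| = 30/8 = 15/4

Enumerate A + A = {a + b : a, b ∈ A}. With |A| = 8, there are |A|^2 = 64 ordered sum pairs; collecting distinct values, A + A = {-16, -6, -3, 0, 1, 4, 7, 10, 11, 13, 14, 15, 16, 17, 18, 20, 23, 24, 25, 26, 27, 28, 30, 31, 32, 33, 36, 38, 41, 46}, so |A + A| = 30. Thus K = 30/8 = 15/4. For comparison, the minimum possible |A + A| over all 8-element sets is 2·8 − 1 = 15 (so min K = 15/8), attained only by arithmetic progressions.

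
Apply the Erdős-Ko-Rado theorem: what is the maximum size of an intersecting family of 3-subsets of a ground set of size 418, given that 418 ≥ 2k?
max |F| = C(417, 2) = 86736

Erdős-Ko-Rado (1961): when n ≥ 2k, max |F| = C(n−1, k−1). The bound is attained by the star {A : i ∈ A} for any fixed i ∈ [n]. Here C(418−1, 3−1) = C(417, 2) = 86736.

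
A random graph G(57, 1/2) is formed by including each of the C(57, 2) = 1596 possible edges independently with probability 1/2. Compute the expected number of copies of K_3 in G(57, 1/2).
E[# K_3] = C(57, 3) · (1/2)^C(3, 2) = 29260 / 2^3 = 7315/2 = 3657.5

For each 3-subset S of vertices (there are C(57, 3) = 29260 such S), let X_S = 1 if S induces a K_3 (all C(3, 2) = 3 edges present). Then P(X_S = 1) = (1/2)^3 = 1/8. By linearity of expectation, E[# K_3] = C(57, 3) · (1/2)^3 = 29260 / 8 = 7315/2 = 3657.5.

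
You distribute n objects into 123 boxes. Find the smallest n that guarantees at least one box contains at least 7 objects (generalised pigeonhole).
n = (7 − 1)·123 + 1 = 739

By the generalised pigeonhole principle, to guarantee some box contains ≥ r objects we need more than (r − 1) · k objects total. Threshold: n = (r − 1) · k + 1. With r = 7 and k = 123: n = 6 · 123 + 1 = 738 + 1 = 739. For n = 738 = 6 · 123, we can put exactly 6 objects in every box, avoiding 7 in any single one — so 739 is tight.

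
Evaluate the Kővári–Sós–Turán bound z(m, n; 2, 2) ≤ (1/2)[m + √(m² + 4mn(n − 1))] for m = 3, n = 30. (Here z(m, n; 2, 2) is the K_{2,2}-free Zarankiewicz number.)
z(3, 30; 2, 2) ≤ (1/2)[3 + √(3² + 4·3·30·29)] = (1/2)[3 + √10449] = 52.6102

Kővári–Sós–Turán: let r_1, ..., r_3 be the row sums and z = Σ r_i the total number of 1s. Each pair of columns can share at most one row with both entries 1 (else a 2×2 all-ones block appears), so Σ_i C(r_i, 2) ≤ C(30, 2) = 435. By convexity Σ_i C(r_i, 2) ≥ 3·C(z/3, 2) = z(z − 3)/(2·3), giving z² − 3z − 3·30·29 ≤ 0 and hence z ≤ (1/2)[3 + √(9 + 4·2610)] = (1/2)[3 + √10449] ≈ (1/2)(3 + 102.2204) = 52.6102.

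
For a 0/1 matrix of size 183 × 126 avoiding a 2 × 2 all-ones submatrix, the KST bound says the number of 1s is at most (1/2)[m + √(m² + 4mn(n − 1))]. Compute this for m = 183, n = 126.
z(183, 126; 2, 2) ≤ (1/2)[183 + √(183² + 4·183·126·125)] = (1/2)[183 + √11562489] = 1791.683

Kővári–Sós–Turán: let r_1, ..., r_183 be the row sums and z = Σ r_i the total number of 1s. Each pair of columns can share at most one row with both entries 1 (else a 2×2 all-ones block appears), so Σ_i C(r_i, 2) ≤ C(126, 2) = 7875. By convexity Σ_i C(r_i, 2) ≥ 183·C(z/183, 2) = z(z − 183)/(2·183), giving z² − 183z − 183·126·125 ≤ 0 and hence z ≤ (1/2)[183 + √(33489 + 4·2882250)] = (1/2)[183 + √11562489] ≈ (1/2)(183 + 3400.366) = 1791.683.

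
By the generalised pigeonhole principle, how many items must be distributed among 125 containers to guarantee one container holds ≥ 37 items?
n = (37 − 1)·125 + 1 = 4501

By the generalised pigeonhole principle, to guarantee some box contains ≥ r objects we need more than (r − 1) · k objects total. Threshold: n = (r − 1) · k + 1. With r = 37 and k = 125: n = 36 · 125 + 1 = 4500 + 1 = 4501. For n = 4500 = 36 · 125, we can put exactly 36 objects in every box, avoiding 37 in any single one — so 4501 is tight.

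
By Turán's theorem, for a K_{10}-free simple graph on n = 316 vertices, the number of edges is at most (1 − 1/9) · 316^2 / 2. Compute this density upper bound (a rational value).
Turán density bound = (8/9) · 316^2/2 = 399424/9 ≈ 44380.4444

Turán's theorem: ex(n, K_{r+1}) is achieved by the complete r-partite Turán graph T(n, r) with parts as balanced as possible, and is at most (1 − 1/r) · n^2/2. For r = 9, n = 316: the density bound is (8/9) · 99856/2 = 399424/9 ≈ 44380.4444. The integer-valued extremum is e(T(316, 9)) = 44380, which is strictly less than the density bound 399424/9 since 9 ∤ 316 (the parts of T(316, 9) cannot all be equal).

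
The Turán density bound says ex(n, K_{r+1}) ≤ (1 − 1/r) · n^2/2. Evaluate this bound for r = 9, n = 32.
Turán density bound = (8/9) · 32^2/2 = 4096/9 ≈ 455.1111

Turán's theorem: ex(n, K_{r+1}) is achieved by the complete r-partite Turán graph T(n, r) with parts as balanced as possible, and is at most (1 − 1/r) · n^2/2. For r = 9, n = 32: the density bound is (8/9) · 1024/2 = 4096/9 ≈ 455.1111. The integer-valued extremum is e(T(32, 9)) = 454, which is strictly less than the density bound 4096/9 since 9 ∤ 32 (the parts of T(32, 9) cannot all be equal).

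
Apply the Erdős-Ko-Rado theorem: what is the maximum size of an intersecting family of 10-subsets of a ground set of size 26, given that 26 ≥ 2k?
max |F| = C(25, 9) = 2042975

Erdős-Ko-Rado (1961): when n ≥ 2k, max |F| = C(n−1, k−1). The bound is attained by the star {A : i ∈ A} for any fixed i ∈ [n]. Here C(26−1, 10−1) = C(25, 9) = 2042975.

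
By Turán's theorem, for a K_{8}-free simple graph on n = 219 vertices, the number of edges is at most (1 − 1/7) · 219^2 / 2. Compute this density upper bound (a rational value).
Turán density bound = (6/7) · 219^2/2 = 143883/7 ≈ 20554.7143

Turán's theorem: ex(n, K_{r+1}) is achieved by the complete r-partite Turán graph T(n, r) with parts as balanced as possible, and is at most (1 − 1/r) · n^2/2. For r = 7, n = 219: the density bound is (6/7) · 47961/2 = 143883/7 ≈ 20554.7143. The integer-valued extremum is e(T(219, 7)) = 20554, which is strictly less than the density bound 143883/7 since 7 ∤ 219 (the parts of T(219, 7) cannot all be equal).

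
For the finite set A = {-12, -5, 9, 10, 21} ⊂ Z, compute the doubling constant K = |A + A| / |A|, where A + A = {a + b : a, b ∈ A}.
K = |A + A| / |A| = 15/5 = 3

Enumerate A + A = {a + b : a, b ∈ A}. With |A| = 5, there are |A|^2 = 25 ordered sum pairs; collecting distinct values, A + A = {-24, -17, -10, -3, -2, 4, 5, 9, 16, 18, 19, 20, 30, 31, 42}, so |A + A| = 15. Thus K = 15/5 = 3. For comparison, the minimum possible |A + A| over all 5-element sets is 2·5 − 1 = 9 (so min K = 9/5), attained only by arithmetic progressions.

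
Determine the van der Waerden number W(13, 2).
W(13, 2) = 13 + 1 = 14

A 2-term AP is any pair of integers, so a monochromatic 2-AP exists iff some colour is used at least twice. With 13 colours, the colouring i ↦ i on {1, ..., 13} uses each colour once, avoiding any monochromatic pair, so W(13, 2) > 13. For {1, ..., 14}, pigeonhole forces two integers of the same colour, which form a monochromatic 2-AP. Hence W(13, 2) = 14.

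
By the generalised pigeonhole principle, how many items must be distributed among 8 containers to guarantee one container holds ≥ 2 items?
n = (2 − 1)·8 + 1 = 9

By the generalised pigeonhole principle, to guarantee some box contains ≥ r objects we need more than (r − 1) · k objects total. Threshold: n = (r − 1) · k + 1. With r = 2 and k = 8: n = 1 · 8 + 1 = 8 + 1 = 9. For n = 8 = 1 · 8, we can put exactly 1 objects in every box, avoiding 2 in any single one — so 9 is tight.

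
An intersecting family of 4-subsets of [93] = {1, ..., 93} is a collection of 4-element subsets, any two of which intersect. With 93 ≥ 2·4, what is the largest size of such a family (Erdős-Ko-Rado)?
max |F| = C(92, 3) = 125580

The Erdős-Ko-Rado theorem states: for n ≥ 2k, an intersecting family of k-subsets of an n-element set has size at most C(n − 1, k − 1), with equality for 'star' families {A ⊆ [n] : |A| = k, i ∈ A} (fix an element i). For n = 93, k = 4: C(92, 3) = 125580.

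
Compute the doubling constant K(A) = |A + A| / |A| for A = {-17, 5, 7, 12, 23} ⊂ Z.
K = |A + A| / |A| = 15/5 = 3

Enumerate A + A = {a + b : a, b ∈ A}. With |A| = 5, there are |A|^2 = 25 ordered sum pairs; collecting distinct values, A + A = {-34, -12, -10, -5, 6, 10, 12, 14, 17, 19, 24, 28, 30, 35, 46}, so |A + A| = 15. Thus K = 15/5 = 3. For comparison, the minimum possible |A + A| over all 5-element sets is 2·5 − 1 = 9 (so min K = 9/5), attained only by arithmetic progressions.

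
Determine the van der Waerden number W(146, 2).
W(146, 2) = 146 + 1 = 147

A 2-term AP is any pair of integers, so a monochromatic 2-AP exists iff some colour is used at least twice. With 146 colours, the colouring i ↦ i on {1, ..., 146} uses each colour once, avoiding any monochromatic pair, so W(146, 2) > 146. For {1, ..., 147}, pigeonhole forces two integers of the same colour, which form a monochromatic 2-AP. Hence W(146, 2) = 147.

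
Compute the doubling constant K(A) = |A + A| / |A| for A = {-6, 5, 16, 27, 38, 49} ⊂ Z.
K = |A + A| / |A| = 11/6

Enumerate A + A = {a + b : a, b ∈ A}. With |A| = 6, there are |A|^2 = 36 ordered sum pairs; collecting distinct values, A + A = {-12, -1, 10, 21, 32, 43, 54, 65, 76, 87, 98}, so |A + A| = 11. Thus K = 11/6. Here |A + A| = 2|A| − 1 = 11, the minimum possible — so K = 11/6 is minimal, which holds iff A is an arithmetic progression.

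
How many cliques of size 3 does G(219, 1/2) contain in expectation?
E[# K_3] = C(219, 3) · (1/2)^C(3, 2) = 1726669 / 2^3 = 215833.625

For each 3-subset S of vertices (there are C(219, 3) = 1726669 such S), let X_S = 1 if S induces a K_3 (all C(3, 2) = 3 edges present). Then P(X_S = 1) = (1/2)^3 = 1/8. By linearity of expectation, E[# K_3] = C(219, 3) · (1/2)^3 = 1726669 / 8 = 215833.625.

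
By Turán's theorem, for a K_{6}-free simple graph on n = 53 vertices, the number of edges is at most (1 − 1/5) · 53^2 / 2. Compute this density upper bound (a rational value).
Turán density bound = (4/5) · 53^2/2 = 5618/5 ≈ 1123.6

Turán's theorem: ex(n, K_{r+1}) is achieved by the complete r-partite Turán graph T(n, r) with parts as balanced as possible, and is at most (1 − 1/r) · n^2/2. For r = 5, n = 53: the density bound is (4/5) · 2809/2 = 5618/5 ≈ 1123.6. The integer-valued extremum is e(T(53, 5)) = 1123, which is strictly less than the density bound 5618/5 since 5 ∤ 53 (the parts of T(53, 5) cannot all be equal).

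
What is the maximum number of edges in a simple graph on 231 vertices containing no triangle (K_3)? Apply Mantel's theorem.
ex(231, K_3) = ⌊231^2/4⌋ = 13340

Mantel (1907): a triangle-free graph on n vertices has at most ⌊n^2/4⌋ edges, with equality for the complete bipartite graph K_{⌊n/2⌋, ⌈n/2⌉}. For n = 231: ⌊231^2/4⌋ = ⌊53361/4⌋ = 13340. The extremal graph is K_{115, 116}, which has 115·116 = 13340 edges.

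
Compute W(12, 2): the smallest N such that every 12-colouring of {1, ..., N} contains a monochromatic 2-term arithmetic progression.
W(12, 2) = 12 + 1 = 13

A 2-term AP is any pair of integers, so a monochromatic 2-AP exists iff some colour is used at least twice. With 12 colours, the colouring i ↦ i on {1, ..., 12} uses each colour once, avoiding any monochromatic pair, so W(12, 2) > 12. For {1, ..., 13}, pigeonhole forces two integers of the same colour, which form a monochromatic 2-AP. Hence W(12, 2) = 13.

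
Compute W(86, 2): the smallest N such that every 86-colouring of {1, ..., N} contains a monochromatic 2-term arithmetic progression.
W(86, 2) = 86 + 1 = 87

A 2-term AP is any pair of integers, so a monochromatic 2-AP exists iff some colour is used at least twice. With 86 colours, the colouring i ↦ i on {1, ..., 86} uses each colour once, avoiding any monochromatic pair, so W(86, 2) > 86. For {1, ..., 87}, pigeonhole forces two integers of the same colour, which form a monochromatic 2-AP. Hence W(86, 2) = 87.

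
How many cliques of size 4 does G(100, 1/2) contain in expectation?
E[# K_4] = C(100, 4) · (1/2)^C(4, 2) = 3921225 / 2^6 = 61269.140625

For each 4-subset S of vertices (there are C(100, 4) = 3921225 such S), let X_S = 1 if S induces a K_4 (all C(4, 2) = 6 edges present). Then P(X_S = 1) = (1/2)^6 = 1/64. By linearity of expectation, E[# K_4] = C(100, 4) · (1/2)^6 = 3921225 / 64 = 61269.140625.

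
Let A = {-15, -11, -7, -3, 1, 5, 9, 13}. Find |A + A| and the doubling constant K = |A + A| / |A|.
K = |A + A| / |A| = 15/8

Enumerate A + A = {a + b : a, b ∈ A}. With |A| = 8, there are |A|^2 = 64 ordered sum pairs; collecting distinct values, A + A = {-30, -26, -22, -18, -14, -10, -6, -2, 2, 6, 10, 14, 18, 22, 26}, so |A + A| = 15. Thus K = 15/8. Here |A + A| = 2|A| − 1 = 15, the minimum possible — so K = 15/8 is minimal, which holds iff A is an arithmetic progression.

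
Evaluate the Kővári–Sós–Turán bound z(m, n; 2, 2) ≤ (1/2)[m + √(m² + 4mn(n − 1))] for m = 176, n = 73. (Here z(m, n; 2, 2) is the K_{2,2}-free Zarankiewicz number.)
z(176, 73; 2, 2) ≤ (1/2)[176 + √(176² + 4·176·73·72)] = (1/2)[176 + √3731200] = 1053.8157

Kővári–Sós–Turán: let r_1, ..., r_176 be the row sums and z = Σ r_i the total number of 1s. Each pair of columns can share at most one row with both entries 1 (else a 2×2 all-ones block appears), so Σ_i C(r_i, 2) ≤ C(73, 2) = 2628. By convexity Σ_i C(r_i, 2) ≥ 176·C(z/176, 2) = z(z − 176)/(2·176), giving z² − 176z − 176·73·72 ≤ 0 and hence z ≤ (1/2)[176 + √(30976 + 4·925056)] = (1/2)[176 + √3731200] ≈ (1/2)(176 + 1931.6314) = 1053.8157.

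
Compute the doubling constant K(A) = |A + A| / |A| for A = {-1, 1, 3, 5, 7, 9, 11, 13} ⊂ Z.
K = |A + A| / |A| = 15/8

Enumerate A + A = {a + b : a, b ∈ A}. With |A| = 8, there are |A|^2 = 64 ordered sum pairs; collecting distinct values, A + A = {-2, 0, 2, 4, 6, 8, 10, 12, 14, 16, 18, 20, 22, 24, 26}, so |A + A| = 15. Thus K = 15/8. Here |A + A| = 2|A| − 1 = 15, the minimum possible — so K = 15/8 is minimal, which holds iff A is an arithmetic progression.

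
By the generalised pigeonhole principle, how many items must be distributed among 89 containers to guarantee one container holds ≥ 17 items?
n = (17 − 1)·89 + 1 = 1425

By the generalised pigeonhole principle, to guarantee some box contains ≥ r objects we need more than (r − 1) · k objects total. Threshold: n = (r − 1) · k + 1. With r = 17 and k = 89: n = 16 · 89 + 1 = 1424 + 1 = 1425. For n = 1424 = 16 · 89, we can put exactly 16 objects in every box, avoiding 17 in any single one — so 1425 is tight.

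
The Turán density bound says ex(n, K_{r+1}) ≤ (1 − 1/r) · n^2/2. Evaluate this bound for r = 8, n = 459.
Turán density bound = (7/8) · 459^2/2 = 1474767/16 ≈ 92172.9375

Turán's theorem: ex(n, K_{r+1}) is achieved by the complete r-partite Turán graph T(n, r) with parts as balanced as possible, and is at most (1 − 1/r) · n^2/2. For r = 8, n = 459: the density bound is (7/8) · 210681/2 = 1474767/16 ≈ 92172.9375. The integer-valued extremum is e(T(459, 8)) = 92172, which is strictly less than the density bound 1474767/16 since 8 ∤ 459 (the parts of T(459, 8) cannot all be equal).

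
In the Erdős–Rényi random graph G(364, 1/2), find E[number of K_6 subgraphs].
E[# K_6] = C(364, 6) · (1/2)^C(6, 2) = 3099475687308 / 2^15 = 774868921827/8192 ≈ 94588491.433960

For each 6-subset S of vertices (there are C(364, 6) = 3099475687308 such S), let X_S = 1 if S induces a K_6 (all C(6, 2) = 15 edges present). Then P(X_S = 1) = (1/2)^15 = 1/32768. By linearity of expectation, E[# K_6] = C(364, 6) · (1/2)^15 = 3099475687308 / 32768 = 774868921827/8192 ≈ 94588491.433960.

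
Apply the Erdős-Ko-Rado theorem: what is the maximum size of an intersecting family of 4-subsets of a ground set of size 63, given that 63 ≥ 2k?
max |F| = C(62, 3) = 37820

The Erdős-Ko-Rado theorem states: for n ≥ 2k, an intersecting family of k-subsets of an n-element set has size at most C(n − 1, k − 1), with equality for 'star' families {A ⊆ [n] : |A| = k, i ∈ A} (fix an element i). For n = 63, k = 4: C(62, 3) = 37820.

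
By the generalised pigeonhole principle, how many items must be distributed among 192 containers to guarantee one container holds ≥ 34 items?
n = (34 − 1)·192 + 1 = 6337

By the generalised pigeonhole principle, to guarantee some box contains ≥ r objects we need more than (r − 1) · k objects total. Threshold: n = (r − 1) · k + 1. With r = 34 and k = 192: n = 33 · 192 + 1 = 6336 + 1 = 6337. For n = 6336 = 33 · 192, we can put exactly 33 objects in every box, avoiding 34 in any single one — so 6337 is tight.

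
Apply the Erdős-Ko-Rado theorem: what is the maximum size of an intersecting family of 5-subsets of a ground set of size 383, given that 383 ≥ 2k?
max |F| = C(382, 4) = 873373285

The Erdős-Ko-Rado theorem states: for n ≥ 2k, an intersecting family of k-subsets of an n-element set has size at most C(n − 1, k − 1), with equality for 'star' families {A ⊆ [n] : |A| = k, i ∈ A} (fix an element i). For n = 383, k = 5: C(382, 4) = 873373285.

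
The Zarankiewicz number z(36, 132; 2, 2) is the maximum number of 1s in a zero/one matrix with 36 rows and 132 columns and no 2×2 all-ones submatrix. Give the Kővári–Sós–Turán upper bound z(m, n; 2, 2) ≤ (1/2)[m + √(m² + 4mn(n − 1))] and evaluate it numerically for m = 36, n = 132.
z(36, 132; 2, 2) ≤ (1/2)[36 + √(36² + 4·36·132·131)] = (1/2)[36 + √2491344] = 807.1996

Kővári–Sós–Turán: let r_1, ..., r_36 be the row sums and z = Σ r_i the total number of 1s. Each pair of columns can share at most one row with both entries 1 (else a 2×2 all-ones block appears), so Σ_i C(r_i, 2) ≤ C(132, 2) = 8646. By convexity Σ_i C(r_i, 2) ≥ 36·C(z/36, 2) = z(z − 36)/(2·36), giving z² − 36z − 36·132·131 ≤ 0 and hence z ≤ (1/2)[36 + √(1296 + 4·622512)] = (1/2)[36 + √2491344] ≈ (1/2)(36 + 1578.3992) = 807.1996.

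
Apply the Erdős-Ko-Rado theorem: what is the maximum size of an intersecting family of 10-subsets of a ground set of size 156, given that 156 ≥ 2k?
max |F| = C(155, 9) = 112320215956025

Erdős-Ko-Rado (1961): when n ≥ 2k, max |F| = C(n−1, k−1). The bound is attained by the star {A : i ∈ A} for any fixed i ∈ [n]. Here C(156−1, 10−1) = C(155, 9) = 112320215956025.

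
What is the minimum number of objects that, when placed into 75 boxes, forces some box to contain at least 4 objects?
n = (4 − 1)·75 + 1 = 226

By the generalised pigeonhole principle, to guarantee some box contains ≥ r objects we need more than (r − 1) · k objects total. Threshold: n = (r − 1) · k + 1. With r = 4 and k = 75: n = 3 · 75 + 1 = 225 + 1 = 226. For n = 225 = 3 · 75, we can put exactly 3 objects in every box, avoiding 4 in any single one — so 226 is tight.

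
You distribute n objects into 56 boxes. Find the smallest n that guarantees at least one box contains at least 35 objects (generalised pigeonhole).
n = (35 − 1)·56 + 1 = 1905

By the generalised pigeonhole principle, to guarantee some box contains ≥ r objects we need more than (r − 1) · k objects total. Threshold: n = (r − 1) · k + 1. With r = 35 and k = 56: n = 34 · 56 + 1 = 1904 + 1 = 1905. For n = 1904 = 34 · 56, we can put exactly 34 objects in every box, avoiding 35 in any single one — so 1905 is tight.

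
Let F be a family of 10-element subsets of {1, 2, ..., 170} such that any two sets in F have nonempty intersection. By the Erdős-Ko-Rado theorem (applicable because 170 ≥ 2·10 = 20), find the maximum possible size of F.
max |F| = C(169, 9) = 249524848105533

The Erdős-Ko-Rado theorem states: for n ≥ 2k, an intersecting family of k-subsets of an n-element set has size at most C(n − 1, k − 1), with equality for 'star' families {A ⊆ [n] : |A| = k, i ∈ A} (fix an element i). For n = 170, k = 10: C(169, 9) = 249524848105533.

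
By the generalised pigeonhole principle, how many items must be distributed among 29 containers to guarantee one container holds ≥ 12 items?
n = (12 − 1)·29 + 1 = 320

By the generalised pigeonhole principle, to guarantee some box contains ≥ r objects we need more than (r − 1) · k objects total. Threshold: n = (r − 1) · k + 1. With r = 12 and k = 29: n = 11 · 29 + 1 = 319 + 1 = 320. For n = 319 = 11 · 29, we can put exactly 11 objects in every box, avoiding 12 in any single one — so 320 is tight.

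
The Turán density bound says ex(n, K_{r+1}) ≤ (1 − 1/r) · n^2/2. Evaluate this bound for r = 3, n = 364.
Turán density bound = (2/3) · 364^2/2 = 132496/3 ≈ 44165.3333

Turán's theorem: ex(n, K_{r+1}) is achieved by the complete r-partite Turán graph T(n, r) with parts as balanced as possible, and is at most (1 − 1/r) · n^2/2. For r = 3, n = 364: the density bound is (2/3) · 132496/2 = 132496/3 ≈ 44165.3333. The integer-valued extremum is e(T(364, 3)) = 44165, which is strictly less than the density bound 132496/3 since 3 ∤ 364 (the parts of T(364, 3) cannot all be equal).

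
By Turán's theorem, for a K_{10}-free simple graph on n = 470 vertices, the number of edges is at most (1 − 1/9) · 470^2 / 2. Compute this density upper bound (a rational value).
Turán density bound = (8/9) · 470^2/2 = 883600/9 ≈ 98177.7778

Turán's theorem: ex(n, K_{r+1}) is achieved by the complete r-partite Turán graph T(n, r) with parts as balanced as possible, and is at most (1 − 1/r) · n^2/2. For r = 9, n = 470: the density bound is (8/9) · 220900/2 = 883600/9 ≈ 98177.7778. The integer-valued extremum is e(T(470, 9)) = 98177, which is strictly less than the density bound 883600/9 since 9 ∤ 470 (the parts of T(470, 9) cannot all be equal).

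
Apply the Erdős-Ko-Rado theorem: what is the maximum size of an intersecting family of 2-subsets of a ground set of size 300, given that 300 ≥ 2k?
max |F| = C(299, 1) = 299

Erdős-Ko-Rado (1961): when n ≥ 2k, max |F| = C(n−1, k−1). The bound is attained by the star {A : i ∈ A} for any fixed i ∈ [n]. Here C(300−1, 2−1) = C(299, 1) = 299.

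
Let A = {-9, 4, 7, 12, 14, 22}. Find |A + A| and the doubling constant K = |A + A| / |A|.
K = |A + A| / |A| = 20/6 = 10/3

Enumerate A + A = {a + b : a, b ∈ A}. With |A| = 6, there are |A|^2 = 36 ordered sum pairs; collecting distinct values, A + A = {-18, -5, -2, 3, 5, 8, 11, 13, 14, 16, 18, 19, 21, 24, 26, 28, 29, 34, 36, 44}, so |A + A| = 20. Thus K = 20/6 = 10/3. For comparison, the minimum possible |A + A| over all 6-element sets is 2·6 − 1 = 11 (so min K = 11/6), attained only by arithmetic progressions.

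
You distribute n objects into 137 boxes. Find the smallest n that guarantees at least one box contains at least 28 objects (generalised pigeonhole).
n = (28 − 1)·137 + 1 = 3700

By the generalised pigeonhole principle, to guarantee some box contains ≥ r objects we need more than (r − 1) · k objects total. Threshold: n = (r − 1) · k + 1. With r = 28 and k = 137: n = 27 · 137 + 1 = 3699 + 1 = 3700. For n = 3699 = 27 · 137, we can put exactly 27 objects in every box, avoiding 28 in any single one — so 3700 is tight.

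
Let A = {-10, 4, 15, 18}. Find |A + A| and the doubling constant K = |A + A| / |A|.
K = |A + A| / |A| = 9/4

Enumerate A + A = {a + b : a, b ∈ A}. With |A| = 4, there are |A|^2 = 16 ordered sum pairs; collecting distinct values, A + A = {-20, -6, 5, 8, 19, 22, 30, 33, 36}, so |A + A| = 9. Thus K = 9/4. For comparison, the minimum possible |A + A| over all 4-element sets is 2·4 − 1 = 7 (so min K = 7/4), attained only by arithmetic progressions.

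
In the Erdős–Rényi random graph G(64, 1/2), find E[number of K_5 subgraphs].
E[# K_5] = C(64, 5) · (1/2)^C(5, 2) = 7624512 / 2^10 = 119133/16 = 7445.8125

For each 5-subset S of vertices (there are C(64, 5) = 7624512 such S), let X_S = 1 if S induces a K_5 (all C(5, 2) = 10 edges present). Then P(X_S = 1) = (1/2)^10 = 1/1024. By linearity of expectation, E[# K_5] = C(64, 5) · (1/2)^10 = 7624512 / 1024 = 119133/16 = 7445.8125.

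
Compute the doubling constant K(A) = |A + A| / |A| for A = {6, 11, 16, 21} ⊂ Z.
K = |A + A| / |A| = 7/4

Enumerate A + A = {a + b : a, b ∈ A}. With |A| = 4, there are |A|^2 = 16 ordered sum pairs; collecting distinct values, A + A = {12, 17, 22, 27, 32, 37, 42}, so |A + A| = 7. Thus K = 7/4. Here |A + A| = 2|A| − 1 = 7, the minimum possible — so K = 7/4 is minimal, which holds iff A is an arithmetic progression.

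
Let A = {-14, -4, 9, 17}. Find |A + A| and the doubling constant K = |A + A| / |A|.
K = |A + A| / |A| = 10/4 = 5/2

Enumerate A + A = {a + b : a, b ∈ A}. With |A| = 4, there are |A|^2 = 16 ordered sum pairs; collecting distinct values, A + A = {-28, -18, -8, -5, 3, 5, 13, 18, 26, 34}, so |A + A| = 10. Thus K = 10/4 = 5/2. For comparison, the minimum possible |A + A| over all 4-element sets is 2·4 − 1 = 7 (so min K = 7/4), attained only by arithmetic progressions.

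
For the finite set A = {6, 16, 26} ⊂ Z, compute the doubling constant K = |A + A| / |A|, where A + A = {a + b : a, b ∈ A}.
K = |A + A| / |A| = 5/3

Enumerate A + A = {a + b : a, b ∈ A}. With |A| = 3, there are |A|^2 = 9 ordered sum pairs; collecting distinct values, A + A = {12, 22, 32, 42, 52}, so |A + A| = 5. Thus K = 5/3. Here |A + A| = 2|A| − 1 = 5, the minimum possible — so K = 5/3 is minimal, which holds iff A is an arithmetic progression.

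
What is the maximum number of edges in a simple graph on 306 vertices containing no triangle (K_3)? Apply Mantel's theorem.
ex(306, K_3) = ⌊306^2/4⌋ = 23409

Mantel (1907): a triangle-free graph on n vertices has at most ⌊n^2/4⌋ edges, with equality for the complete bipartite graph K_{⌊n/2⌋, ⌈n/2⌉}. For n = 306: ⌊306^2/4⌋ = ⌊93636/4⌋ = 23409. The extremal graph is K_{153, 153}, which has 153·153 = 23409 edges.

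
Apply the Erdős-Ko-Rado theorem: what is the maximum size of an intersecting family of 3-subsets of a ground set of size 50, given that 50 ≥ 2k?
max |F| = C(49, 2) = 1176

The Erdős-Ko-Rado theorem states: for n ≥ 2k, an intersecting family of k-subsets of an n-element set has size at most C(n − 1, k − 1), with equality for 'star' families {A ⊆ [n] : |A| = k, i ∈ A} (fix an element i). For n = 50, k = 3: C(49, 2) = 1176.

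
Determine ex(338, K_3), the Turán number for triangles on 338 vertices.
ex(338, K_3) = ⌊338^2/4⌋ = 28561

Mantel (1907): a triangle-free graph on n vertices has at most ⌊n^2/4⌋ edges, with equality for the complete bipartite graph K_{⌊n/2⌋, ⌈n/2⌉}. For n = 338: ⌊338^2/4⌋ = ⌊114244/4⌋ = 28561. The extremal graph is K_{169, 169}, which has 169·169 = 28561 edges.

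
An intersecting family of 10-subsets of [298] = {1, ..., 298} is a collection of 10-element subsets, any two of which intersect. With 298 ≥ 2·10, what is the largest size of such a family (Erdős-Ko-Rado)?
max |F| = C(297, 9) = 43842345008337645

The Erdős-Ko-Rado theorem states: for n ≥ 2k, an intersecting family of k-subsets of an n-element set has size at most C(n − 1, k − 1), with equality for 'star' families {A ⊆ [n] : |A| = k, i ∈ A} (fix an element i). For n = 298, k = 10: C(297, 9) = 43842345008337645.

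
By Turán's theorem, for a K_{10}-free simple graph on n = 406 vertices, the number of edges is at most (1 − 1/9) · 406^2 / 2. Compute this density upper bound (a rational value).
Turán density bound = (8/9) · 406^2/2 = 659344/9 ≈ 73260.4444

Turán's theorem: ex(n, K_{r+1}) is achieved by the complete r-partite Turán graph T(n, r) with parts as balanced as possible, and is at most (1 − 1/r) · n^2/2. For r = 9, n = 406: the density bound is (8/9) · 164836/2 = 659344/9 ≈ 73260.4444. The integer-valued extremum is e(T(406, 9)) = 73260, which is strictly less than the density bound 659344/9 since 9 ∤ 406 (the parts of T(406, 9) cannot all be equal).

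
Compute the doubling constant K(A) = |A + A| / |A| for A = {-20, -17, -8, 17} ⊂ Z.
K = |A + A| / |A| = 10/4 = 5/2

Enumerate A + A = {a + b : a, b ∈ A}. With |A| = 4, there are |A|^2 = 16 ordered sum pairs; collecting distinct values, A + A = {-40, -37, -34, -28, -25, -16, -3, 0, 9, 34}, so |A + A| = 10. Thus K = 10/4 = 5/2. For comparison, the minimum possible |A + A| over all 4-element sets is 2·4 − 1 = 7 (so min K = 7/4), attained only by arithmetic progressions.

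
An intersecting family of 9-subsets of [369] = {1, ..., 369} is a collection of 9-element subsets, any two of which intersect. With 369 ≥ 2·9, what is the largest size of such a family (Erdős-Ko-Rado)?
max |F| = C(368, 8) = 7726647337415578

The Erdős-Ko-Rado theorem states: for n ≥ 2k, an intersecting family of k-subsets of an n-element set has size at most C(n − 1, k − 1), with equality for 'star' families {A ⊆ [n] : |A| = k, i ∈ A} (fix an element i). For n = 369, k = 9: C(368, 8) = 7726647337415578.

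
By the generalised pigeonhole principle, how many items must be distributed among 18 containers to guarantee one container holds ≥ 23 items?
n = (23 − 1)·18 + 1 = 397

By the generalised pigeonhole principle, to guarantee some box contains ≥ r objects we need more than (r − 1) · k objects total. Threshold: n = (r − 1) · k + 1. With r = 23 and k = 18: n = 22 · 18 + 1 = 396 + 1 = 397. For n = 396 = 22 · 18, we can put exactly 22 objects in every box, avoiding 23 in any single one — so 397 is tight.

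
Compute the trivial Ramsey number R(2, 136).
R(2, 136) = 136

R(2, k) = k for all k ≥ 2: in a 2-colouring of K_k, either some edge is red (a red K_2) or all edges are blue (a blue K_k). And K_{135} coloured all-blue has no blue K_136, so R(2, 136) > 135. Hence R(2, 136) = 136.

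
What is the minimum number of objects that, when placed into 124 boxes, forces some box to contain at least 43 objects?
n = (43 − 1)·124 + 1 = 5209

By the generalised pigeonhole principle, to guarantee some box contains ≥ r objects we need more than (r − 1) · k objects total. Threshold: n = (r − 1) · k + 1. With r = 43 and k = 124: n = 42 · 124 + 1 = 5208 + 1 = 5209. For n = 5208 = 42 · 124, we can put exactly 42 objects in every box, avoiding 43 in any single one — so 5209 is tight.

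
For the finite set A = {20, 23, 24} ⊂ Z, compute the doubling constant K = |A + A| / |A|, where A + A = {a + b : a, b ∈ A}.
K = |A + A| / |A| = 6/3 = 2

Enumerate A + A = {a + b : a, b ∈ A}. With |A| = 3, there are |A|^2 = 9 ordered sum pairs; collecting distinct values, A + A = {40, 43, 44, 46, 47, 48}, so |A + A| = 6. Thus K = 6/3 = 2. For comparison, the minimum possible |A + A| over all 3-element sets is 2·3 − 1 = 5 (so min K = 5/3), attained only by arithmetic progressions.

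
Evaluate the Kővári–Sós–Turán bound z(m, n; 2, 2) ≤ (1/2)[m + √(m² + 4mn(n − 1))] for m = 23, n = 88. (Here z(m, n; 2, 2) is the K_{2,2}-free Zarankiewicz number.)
z(23, 88; 2, 2) ≤ (1/2)[23 + √(23² + 4·23·88·87)] = (1/2)[23 + √704881] = 431.286

Kővári–Sós–Turán: let r_1, ..., r_23 be the row sums and z = Σ r_i the total number of 1s. Each pair of columns can share at most one row with both entries 1 (else a 2×2 all-ones block appears), so Σ_i C(r_i, 2) ≤ C(88, 2) = 3828. By convexity Σ_i C(r_i, 2) ≥ 23·C(z/23, 2) = z(z − 23)/(2·23), giving z² − 23z − 23·88·87 ≤ 0 and hence z ≤ (1/2)[23 + √(529 + 4·176088)] = (1/2)[23 + √704881] ≈ (1/2)(23 + 839.5719) = 431.286.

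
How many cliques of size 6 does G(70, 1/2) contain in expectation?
E[# K_6] = C(70, 6) · (1/2)^C(6, 2) = 131115985 / 2^15 ≈ 4001.342316

For each 6-subset S of vertices (there are C(70, 6) = 131115985 such S), let X_S = 1 if S induces a K_6 (all C(6, 2) = 15 edges present). Then P(X_S = 1) = (1/2)^15 = 1/32768. By linearity of expectation, E[# K_6] = C(70, 6) · (1/2)^15 = 131115985 / 32768 ≈ 4001.342316.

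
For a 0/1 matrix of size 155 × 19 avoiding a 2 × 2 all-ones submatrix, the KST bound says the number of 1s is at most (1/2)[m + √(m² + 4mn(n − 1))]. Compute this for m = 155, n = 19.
z(155, 19; 2, 2) ≤ (1/2)[155 + √(155² + 4·155·19·18)] = (1/2)[155 + √236065] = 320.4326

Kővári–Sós–Turán: let r_1, ..., r_155 be the row sums and z = Σ r_i the total number of 1s. Each pair of columns can share at most one row with both entries 1 (else a 2×2 all-ones block appears), so Σ_i C(r_i, 2) ≤ C(19, 2) = 171. By convexity Σ_i C(r_i, 2) ≥ 155·C(z/155, 2) = z(z − 155)/(2·155), giving z² − 155z − 155·19·18 ≤ 0 and hence z ≤ (1/2)[155 + √(24025 + 4·53010)] = (1/2)[155 + √236065] ≈ (1/2)(155 + 485.8652) = 320.4326.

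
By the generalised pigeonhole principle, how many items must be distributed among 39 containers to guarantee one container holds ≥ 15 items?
n = (15 − 1)·39 + 1 = 547

By the generalised pigeonhole principle, to guarantee some box contains ≥ r objects we need more than (r − 1) · k objects total. Threshold: n = (r − 1) · k + 1. With r = 15 and k = 39: n = 14 · 39 + 1 = 546 + 1 = 547. For n = 546 = 14 · 39, we can put exactly 14 objects in every box, avoiding 15 in any single one — so 547 is tight.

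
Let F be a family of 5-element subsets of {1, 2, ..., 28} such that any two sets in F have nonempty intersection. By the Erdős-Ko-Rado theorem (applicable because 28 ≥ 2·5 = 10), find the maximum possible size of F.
max |F| = C(27, 4) = 17550

The Erdős-Ko-Rado theorem states: for n ≥ 2k, an intersecting family of k-subsets of an n-element set has size at most C(n − 1, k − 1), with equality for 'star' families {A ⊆ [n] : |A| = k, i ∈ A} (fix an element i). For n = 28, k = 5: C(27, 4) = 17550.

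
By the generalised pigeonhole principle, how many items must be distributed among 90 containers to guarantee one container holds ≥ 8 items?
n = (8 − 1)·90 + 1 = 631

By the generalised pigeonhole principle, to guarantee some box contains ≥ r objects we need more than (r − 1) · k objects total. Threshold: n = (r − 1) · k + 1. With r = 8 and k = 90: n = 7 · 90 + 1 = 630 + 1 = 631. For n = 630 = 7 · 90, we can put exactly 7 objects in every box, avoiding 8 in any single one — so 631 is tight.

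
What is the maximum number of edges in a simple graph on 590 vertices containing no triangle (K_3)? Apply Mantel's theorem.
ex(590, K_3) = ⌊590^2/4⌋ = 87025

Mantel (1907): a triangle-free graph on n vertices has at most ⌊n^2/4⌋ edges, with equality for the complete bipartite graph K_{⌊n/2⌋, ⌈n/2⌉}. For n = 590: ⌊590^2/4⌋ = ⌊348100/4⌋ = 87025. The extremal graph is K_{295, 295}, which has 295·295 = 87025 edges.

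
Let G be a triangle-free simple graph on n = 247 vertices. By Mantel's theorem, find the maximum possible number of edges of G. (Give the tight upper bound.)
ex(247, K_3) = ⌊247^2/4⌋ = 15252

Mantel (1907): a triangle-free graph on n vertices has at most ⌊n^2/4⌋ edges, with equality for the complete bipartite graph K_{⌊n/2⌋, ⌈n/2⌉}. For n = 247: ⌊247^2/4⌋ = ⌊61009/4⌋ = 15252. The extremal graph is K_{123, 124}, which has 123·124 = 15252 edges.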